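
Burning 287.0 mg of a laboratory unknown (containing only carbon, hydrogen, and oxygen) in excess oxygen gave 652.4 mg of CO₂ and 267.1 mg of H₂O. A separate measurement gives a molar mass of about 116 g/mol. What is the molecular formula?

mol C = 0.6524 g CO₂ ÷ 44.009 g/mol = 0.014824 mol
mol H = 2 × 0.2671 g H₂O ÷ 18.015 g/mol = 0.029653 mol
mass O = 0.2870 − (0.17805 + 0.029890) = 0.079056 g → mol O = 0.079056 ÷ 15.999 = 0.0049413 mol
Divide by the smallest (0.0049413 mol): C 3.000, H 6.001, O 1.000
Empirical formula: C3H6O
Empirical-formula mass = 58.08 g/mol; 116 ÷ 58.08 ≈ 2, so the molecular formula is C6H12O2.

C6H12O2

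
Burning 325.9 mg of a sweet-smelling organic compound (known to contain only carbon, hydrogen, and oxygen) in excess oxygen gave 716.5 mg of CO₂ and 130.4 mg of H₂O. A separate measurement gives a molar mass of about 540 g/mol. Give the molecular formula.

C27H24O12

mol C = 0.7165 g CO₂ ÷ 44.009 g/mol = 0.016281 mol
mol H = 2 × 0.1304 g H₂O ÷ 18.015 g/mol = 0.014477 mol
mass O = 0.3259 − (0.19555 + 0.014593) = 0.11576 g → mol O = 0.11576 ÷ 15.999 = 0.0072354 mol
Divide by the smallest (0.0072354 mol): C 2.250, H 2.001, O 1.000
Multiplying each by 4 gives whole numbers: C 9.00, H 8.00, O 4.00
Empirical formula: C9H8O4
Empirical-formula mass = 180.16 g/mol; 540 ÷ 180.16 ≈ 3, so the molecular formula is C27H24O12.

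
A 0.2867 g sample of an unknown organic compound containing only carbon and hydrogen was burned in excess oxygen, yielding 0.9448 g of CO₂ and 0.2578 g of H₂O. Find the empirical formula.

mol C = 0.9448 g CO₂ ÷ 44.009 g/mol = 0.021468 mol
mol H = 2 × 0.2578 g H₂O ÷ 18.015 g/mol = 0.028621 mol
Divide by the smallest (0.021468 mol): C 1.000, H 1.333
Multiplying each by 3 gives whole numbers: C 3.00, H 4.00

C3H4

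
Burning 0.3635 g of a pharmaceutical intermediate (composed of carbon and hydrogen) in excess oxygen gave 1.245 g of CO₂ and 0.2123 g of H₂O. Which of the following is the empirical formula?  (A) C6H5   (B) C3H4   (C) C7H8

mol C = 1.245 g CO₂ ÷ 44.009 g/mol = 0.028290 mol
mol H = 2 × 0.2123 g H₂O ÷ 18.015 g/mol = 0.023569 mol
Divide by the smallest (0.023569 mol): C 1.200, H 1.000
Multiplying each by 5 gives whole numbers: C 6.00, H 5.00

(A) C6H5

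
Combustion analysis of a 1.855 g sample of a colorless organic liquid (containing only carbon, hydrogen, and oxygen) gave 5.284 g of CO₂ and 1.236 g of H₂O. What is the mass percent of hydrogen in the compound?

mol C = 5.284 g CO₂ ÷ 44.009 g/mol = 0.12007 mol
mol H = 2 × 1.236 g H₂O ÷ 18.015 g/mol = 0.13722 mol
mass O = 1.855 − (1.4421 + 0.13832) = 0.27457 g → mol O = 0.27457 ÷ 15.999 = 0.017161 mol
mass % H = 0.13832 g ÷ 1.855 g × 100%

7.46%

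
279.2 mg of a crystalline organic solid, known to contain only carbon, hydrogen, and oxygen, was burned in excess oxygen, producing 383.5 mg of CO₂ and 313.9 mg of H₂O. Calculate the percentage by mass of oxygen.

49.93%

mol C = 0.3835 g CO₂ ÷ 44.009 g/mol = 0.0087141 mol
mol H = 2 × 0.3139 g H₂O ÷ 18.015 g/mol = 0.034849 mol
mass O = 0.2792 − (0.10467 + 0.035128) = 0.13941 g → mol O = 0.13941 ÷ 15.999 = 0.0087135 mol
mass % O = 0.13941 g ÷ 0.2792 g × 100%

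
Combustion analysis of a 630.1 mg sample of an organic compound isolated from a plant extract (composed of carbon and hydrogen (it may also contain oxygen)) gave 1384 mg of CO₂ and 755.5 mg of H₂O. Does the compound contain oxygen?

yes

mol C = 1.384 g CO₂ ÷ 44.009 g/mol = 0.031448 mol
mol H = 2 × 0.7555 g H₂O ÷ 18.015 g/mol = 0.083875 mol
C and H account for only 0.46227 g of the 0.6301 g sample; the remaining 0.16783 g must be oxygen.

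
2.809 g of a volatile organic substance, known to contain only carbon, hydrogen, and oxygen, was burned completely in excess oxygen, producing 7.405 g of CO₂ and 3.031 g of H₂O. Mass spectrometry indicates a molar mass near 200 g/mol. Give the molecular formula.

C12H24O2

mol C = 7.405 g CO₂ ÷ 44.009 g/mol = 0.16826 mol
mol H = 2 × 3.031 g H₂O ÷ 18.015 g/mol = 0.33650 mol
mass O = 2.809 − (2.0210 + 0.33919) = 0.44883 g → mol O = 0.44883 ÷ 15.999 = 0.028053 mol
Divide by the smallest (0.028053 mol): C 5.998, H 11.995, O 1.000
Empirical formula: C6H12O
Empirical-formula mass = 100.16 g/mol; 200 ÷ 100.16 ≈ 2, so the molecular formula is C12H24O2.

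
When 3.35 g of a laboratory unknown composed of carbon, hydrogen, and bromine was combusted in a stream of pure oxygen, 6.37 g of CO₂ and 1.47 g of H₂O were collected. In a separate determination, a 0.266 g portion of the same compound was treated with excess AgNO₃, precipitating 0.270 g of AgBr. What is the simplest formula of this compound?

C8H9Br

mol C = 6.37 g CO₂ ÷ 44.009 g/mol = 0.1447 mol
mol H = 2 × 1.47 g H₂O ÷ 18.015 g/mol = 0.1632 mol
From the AgBr data: mol Br per gram of compound = (0.270 ÷ 187.772) ÷ 0.266 = 0.005406 mol/g, so in the 3.35 g combustion sample mol Br = 0.01811 mol
Divide by the smallest (0.01811 mol): C 7.993, H 9.012, Br 1.000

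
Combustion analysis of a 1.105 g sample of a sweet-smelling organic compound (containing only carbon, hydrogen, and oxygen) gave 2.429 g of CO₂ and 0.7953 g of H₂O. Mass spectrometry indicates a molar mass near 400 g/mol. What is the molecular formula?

mol C = 2.429 g CO₂ ÷ 44.009 g/mol = 0.055193 mol
mol H = 2 × 0.7953 g H₂O ÷ 18.015 g/mol = 0.088293 mol
mass O = 1.105 − (0.66293 + 0.088999) = 0.35307 g → mol O = 0.35307 ÷ 15.999 = 0.022069 mol
Divide by the smallest (0.022069 mol): C 2.501, H 4.001, O 1.000
Multiplying each by 2 gives whole numbers: C 5.00, H 8.00, O 2.00
Empirical formula: C5H8O2
Empirical-formula mass = 100.12 g/mol; 400 ÷ 100.12 ≈ 4, so the molecular formula is C20H32O8.

C20H32O8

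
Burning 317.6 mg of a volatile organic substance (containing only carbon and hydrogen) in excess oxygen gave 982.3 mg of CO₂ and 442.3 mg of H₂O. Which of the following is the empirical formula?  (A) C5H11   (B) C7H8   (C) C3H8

mol C = 0.9823 g CO₂ ÷ 44.009 g/mol = 0.022320 mol
mol H = 2 × 0.4423 g H₂O ÷ 18.015 g/mol = 0.049104 mol
Divide by the smallest (0.022320 mol): C 1.000, H 2.200
Multiplying each by 5 gives whole numbers: C 5.00, H 11.00

(A) C5H11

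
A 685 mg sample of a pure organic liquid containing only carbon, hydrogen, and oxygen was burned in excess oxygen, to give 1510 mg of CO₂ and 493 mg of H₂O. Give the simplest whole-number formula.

mol C = 1.51 g CO₂ ÷ 44.009 g/mol = 0.03431 mol
mol H = 2 × 0.493 g H₂O ÷ 18.015 g/mol = 0.05473 mol
mass O = 0.685 − (0.4121 + 0.05517) = 0.2177 g → mol O = 0.2177 ÷ 15.999 = 0.01361 mol
Divide by the smallest (0.01361 mol): C 2.521, H 4.022, O 1.000
Multiplying each by 2 gives whole numbers: C 5.04, H 8.04, O 2.00

C5H8O2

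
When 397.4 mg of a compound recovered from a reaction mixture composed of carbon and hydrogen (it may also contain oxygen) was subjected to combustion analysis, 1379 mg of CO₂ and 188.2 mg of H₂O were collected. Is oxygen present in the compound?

no

mol C = 1.379 g CO₂ ÷ 44.009 g/mol = 0.031334 mol
mol H = 2 × 0.1882 g H₂O ÷ 18.015 g/mol = 0.020894 mol
C and H together account for 0.39742 g — essentially the entire 0.3974 g sample — so the compound contains no oxygen.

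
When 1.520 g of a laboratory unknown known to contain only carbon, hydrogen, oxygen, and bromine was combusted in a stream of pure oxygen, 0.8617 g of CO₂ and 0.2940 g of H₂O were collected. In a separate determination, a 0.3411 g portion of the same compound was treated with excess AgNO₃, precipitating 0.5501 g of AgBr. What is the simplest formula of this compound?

mol C = 0.8617 g CO₂ ÷ 44.009 g/mol = 0.019580 mol
mol H = 2 × 0.2940 g H₂O ÷ 18.015 g/mol = 0.032639 mol
From the AgBr data: mol Br per gram of compound = (0.5501 ÷ 187.772) ÷ 0.3411 = 0.0085887 mol/g, so in the 1.520 g combustion sample mol Br = 0.013055 mol
mass O = 1.520 − (0.23518 + 0.032901 + 1.0431) = 0.20879 g → mol O = 0.20879 ÷ 15.999 = 0.013050 mol
Divide by the smallest (0.013050 mol): C 1.500, H 2.501, Br 1.000, O 1.000
Multiplying each by 2 gives whole numbers: C 3.00, H 5.00, Br 2.00, O 2.00

C3H5Br2O2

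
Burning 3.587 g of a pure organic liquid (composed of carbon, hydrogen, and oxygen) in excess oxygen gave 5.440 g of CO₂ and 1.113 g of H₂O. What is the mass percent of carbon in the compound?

mol C = 5.440 g CO₂ ÷ 44.009 g/mol = 0.12361 mol
mol H = 2 × 1.113 g H₂O ÷ 18.015 g/mol = 0.12356 mol
mass O = 3.587 − (1.4847 + 0.12455) = 1.9778 g → mol O = 1.9778 ÷ 15.999 = 0.12362 mol
mass % C = 1.4847 g ÷ 3.587 g × 100%

41.39%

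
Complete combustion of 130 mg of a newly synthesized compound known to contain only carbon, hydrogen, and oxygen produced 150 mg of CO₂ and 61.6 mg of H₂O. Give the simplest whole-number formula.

C2H4O3

mol C = 0.150 g CO₂ ÷ 44.009 g/mol = 0.003408 mol
mol H = 2 × 0.0616 g H₂O ÷ 18.015 g/mol = 0.006839 mol
mass O = 0.130 − (0.04094 + 0.006893) = 0.08217 g → mol O = 0.08217 ÷ 15.999 = 0.005136 mol
Divide by the smallest (0.003408 mol): C 1.000, H 2.006, O 1.507
Multiplying each by 2 gives whole numbers: C 2.00, H 4.01, O 3.01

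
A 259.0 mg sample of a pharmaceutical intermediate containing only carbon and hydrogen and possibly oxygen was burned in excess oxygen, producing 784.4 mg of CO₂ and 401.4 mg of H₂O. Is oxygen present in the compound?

no

mol C = 0.7844 g CO₂ ÷ 44.009 g/mol = 0.017824 mol
mol H = 2 × 0.4014 g H₂O ÷ 18.015 g/mol = 0.044563 mol
C and H together account for 0.25900 g — essentially the entire 0.2590 g sample — so the compound contains no oxygen.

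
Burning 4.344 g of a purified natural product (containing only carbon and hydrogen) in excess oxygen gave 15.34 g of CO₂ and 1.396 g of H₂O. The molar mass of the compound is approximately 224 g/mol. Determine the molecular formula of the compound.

mol C = 15.34 g CO₂ ÷ 44.009 g/mol = 0.34857 mol
mol H = 2 × 1.396 g H₂O ÷ 18.015 g/mol = 0.15498 mol
Divide by the smallest (0.15498 mol): C 2.249, H 1.000
Multiplying each by 4 gives whole numbers: C 9.00, H 4.00
Empirical formula: C9H4
Empirical-formula mass = 112.13 g/mol; 224 ÷ 112.13 ≈ 2, so the molecular formula is C18H8.

C18H8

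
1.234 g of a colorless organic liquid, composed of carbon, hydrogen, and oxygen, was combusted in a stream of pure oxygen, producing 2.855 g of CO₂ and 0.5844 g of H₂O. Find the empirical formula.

C8H8O3

mol C = 2.855 g CO₂ ÷ 44.009 g/mol = 0.064873 mol
mol H = 2 × 0.5844 g H₂O ÷ 18.015 g/mol = 0.064879 mol
mass O = 1.234 − (0.77919 + 0.065398) = 0.38941 g → mol O = 0.38941 ÷ 15.999 = 0.024340 mol
Divide by the smallest (0.024340 mol): C 2.665, H 2.666, O 1.000
Multiplying each by 3 gives whole numbers: C 8.00, H 8.00, O 3.00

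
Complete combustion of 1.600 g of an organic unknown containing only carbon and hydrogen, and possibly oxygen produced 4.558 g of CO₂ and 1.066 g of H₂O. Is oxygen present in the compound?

yes

mol C = 4.558 g CO₂ ÷ 44.009 g/mol = 0.10357 mol
mol H = 2 × 1.066 g H₂O ÷ 18.015 g/mol = 0.11835 mol
C and H account for only 1.3633 g of the 1.600 g sample; the remaining 0.23673 g must be oxygen.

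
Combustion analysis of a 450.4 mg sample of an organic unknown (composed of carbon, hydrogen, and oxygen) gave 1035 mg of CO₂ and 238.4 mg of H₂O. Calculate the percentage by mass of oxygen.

31.36%

mol C = 1.035 g CO₂ ÷ 44.009 g/mol = 0.023518 mol
mol H = 2 × 0.2384 g H₂O ÷ 18.015 g/mol = 0.026467 mol
mass O = 0.4504 − (0.28247 + 0.026679) = 0.14125 g → mol O = 0.14125 ÷ 15.999 = 0.0088285 mol
mass % O = 0.14125 g ÷ 0.4504 g × 100%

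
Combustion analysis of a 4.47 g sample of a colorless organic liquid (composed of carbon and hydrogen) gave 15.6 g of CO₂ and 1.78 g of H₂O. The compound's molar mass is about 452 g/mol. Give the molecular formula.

C36H20

mol C = 15.6 g CO₂ ÷ 44.009 g/mol = 0.3545 mol
mol H = 2 × 1.78 g H₂O ÷ 18.015 g/mol = 0.1976 mol
Divide by the smallest (0.1976 mol): C 1.794, H 1.000
Multiplying each by 5 gives whole numbers: C 8.97, H 5.00
Empirical formula: C9H5
Empirical-formula mass = 113.14 g/mol; 452 ÷ 113.14 ≈ 4, so the molecular formula is C36H20.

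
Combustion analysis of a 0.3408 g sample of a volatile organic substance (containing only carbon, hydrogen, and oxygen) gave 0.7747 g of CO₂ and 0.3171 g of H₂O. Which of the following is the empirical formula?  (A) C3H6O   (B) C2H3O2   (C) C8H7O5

(A) C3H6O

mol C = 0.7747 g CO₂ ÷ 44.009 g/mol = 0.017603 mol
mol H = 2 × 0.3171 g H₂O ÷ 18.015 g/mol = 0.035204 mol
mass O = 0.3408 − (0.21143 + 0.035486) = 0.093882 g → mol O = 0.093882 ÷ 15.999 = 0.0058680 mol
Divide by the smallest (0.0058680 mol): C 3.000, H 5.999, O 1.000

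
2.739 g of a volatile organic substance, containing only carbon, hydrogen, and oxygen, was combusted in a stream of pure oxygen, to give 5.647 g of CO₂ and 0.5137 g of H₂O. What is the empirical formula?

mol C = 5.647 g CO₂ ÷ 44.009 g/mol = 0.12831 mol
mol H = 2 × 0.5137 g H₂O ÷ 18.015 g/mol = 0.057030 mol
mass O = 2.739 − (1.5412 + 0.057486) = 1.1403 g → mol O = 1.1403 ÷ 15.999 = 0.071275 mol
Divide by the smallest (0.057030 mol): C 2.250, H 1.000, O 1.250
Multiplying each by 4 gives whole numbers: C 9.00, H 4.00, O 5.00

C9H4O5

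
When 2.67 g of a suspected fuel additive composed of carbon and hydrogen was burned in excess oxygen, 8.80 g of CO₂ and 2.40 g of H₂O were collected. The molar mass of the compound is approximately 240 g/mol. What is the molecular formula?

C18H24

mol C = 8.80 g CO₂ ÷ 44.009 g/mol = 0.2000 mol
mol H = 2 × 2.40 g H₂O ÷ 18.015 g/mol = 0.2664 mol
Divide by the smallest (0.2000 mol): C 1.000, H 1.332
Multiplying each by 3 gives whole numbers: C 3.00, H 4.00
Empirical formula: C3H4
Empirical-formula mass = 40.06 g/mol; 240 ÷ 40.06 ≈ 6, so the molecular formula is C18H24.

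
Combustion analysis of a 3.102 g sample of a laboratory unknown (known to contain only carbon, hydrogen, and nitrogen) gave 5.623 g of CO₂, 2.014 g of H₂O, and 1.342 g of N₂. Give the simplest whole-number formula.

C4H7N3

mol C = 5.623 g CO₂ ÷ 44.009 g/mol = 0.12777 mol
mol H = 2 × 2.014 g H₂O ÷ 18.015 g/mol = 0.22359 mol
mol N = 2 × 1.342 g N₂ ÷ 28.014 g/mol = 0.095809 mol
Divide by the smallest (0.095809 mol): C 1.334, H 2.334, N 1.000
Multiplying each by 3 gives whole numbers: C 4.00, H 7.00, N 3.00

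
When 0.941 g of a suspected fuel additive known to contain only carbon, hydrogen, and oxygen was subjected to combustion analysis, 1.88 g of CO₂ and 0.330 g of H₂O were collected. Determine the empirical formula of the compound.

mol C = 1.88 g CO₂ ÷ 44.009 g/mol = 0.04272 mol
mol H = 2 × 0.330 g H₂O ÷ 18.015 g/mol = 0.03664 mol
mass O = 0.941 − (0.5131 + 0.03693) = 0.3910 g → mol O = 0.3910 ÷ 15.999 = 0.02444 mol
Divide by the smallest (0.02444 mol): C 1.748, H 1.499, O 1.000
Multiplying each by 4 gives whole numbers: C 6.99, H 6.00, O 4.00

C7H6O4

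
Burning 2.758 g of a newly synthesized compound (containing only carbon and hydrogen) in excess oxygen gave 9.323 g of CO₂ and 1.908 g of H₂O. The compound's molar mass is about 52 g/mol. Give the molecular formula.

mol C = 9.323 g CO₂ ÷ 44.009 g/mol = 0.21184 mol
mol H = 2 × 1.908 g H₂O ÷ 18.015 g/mol = 0.21182 mol
Divide by the smallest (0.21182 mol): C 1.000, H 1.000
Empirical formula: CH
Empirical-formula mass = 13.02 g/mol; 52 ÷ 13.02 ≈ 4, so the molecular formula is C4H4.

C4H4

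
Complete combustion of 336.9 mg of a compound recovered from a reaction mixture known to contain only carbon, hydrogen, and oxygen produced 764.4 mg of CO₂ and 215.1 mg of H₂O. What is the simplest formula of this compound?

mol C = 0.7644 g CO₂ ÷ 44.009 g/mol = 0.017369 mol
mol H = 2 × 0.2151 g H₂O ÷ 18.015 g/mol = 0.023880 mol
mass O = 0.3369 − (0.20862 + 0.024071) = 0.10421 g → mol O = 0.10421 ÷ 15.999 = 0.0065134 mol
Divide by the smallest (0.0065134 mol): C 2.667, H 3.666, O 1.000
Multiplying each by 3 gives whole numbers: C 8.00, H 11.00, O 3.00

C8H11O3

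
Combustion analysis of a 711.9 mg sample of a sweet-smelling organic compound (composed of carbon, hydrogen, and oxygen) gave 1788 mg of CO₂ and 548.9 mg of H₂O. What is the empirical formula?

C4H6O

mol C = 1.788 g CO₂ ÷ 44.009 g/mol = 0.040628 mol
mol H = 2 × 0.5489 g H₂O ÷ 18.015 g/mol = 0.060938 mol
mass O = 0.7119 − (0.48798 + 0.061426) = 0.16249 g → mol O = 0.16249 ÷ 15.999 = 0.010156 mol
Divide by the smallest (0.010156 mol): C 4.000, H 6.000, O 1.000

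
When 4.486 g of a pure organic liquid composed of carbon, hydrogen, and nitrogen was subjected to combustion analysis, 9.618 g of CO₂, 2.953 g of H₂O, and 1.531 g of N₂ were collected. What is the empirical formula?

mol C = 9.618 g CO₂ ÷ 44.009 g/mol = 0.21855 mol
mol H = 2 × 2.953 g H₂O ÷ 18.015 g/mol = 0.32784 mol
mol N = 2 × 1.531 g N₂ ÷ 28.014 g/mol = 0.10930 mol
Divide by the smallest (0.10930 mol): C 1.999, H 2.999, N 1.000

C2H3N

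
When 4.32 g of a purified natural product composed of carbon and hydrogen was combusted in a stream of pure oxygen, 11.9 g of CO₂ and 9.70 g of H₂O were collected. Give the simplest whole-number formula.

mol C = 11.9 g CO₂ ÷ 44.009 g/mol = 0.2704 mol
mol H = 2 × 9.70 g H₂O ÷ 18.015 g/mol = 1.077 mol
Divide by the smallest (0.2704 mol): C 1.000, H 3.983

CH4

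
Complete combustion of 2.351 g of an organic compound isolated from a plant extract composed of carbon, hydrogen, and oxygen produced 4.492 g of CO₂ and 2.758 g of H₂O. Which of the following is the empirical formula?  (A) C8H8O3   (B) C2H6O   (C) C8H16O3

(B) C2H6O

mol C = 4.492 g CO₂ ÷ 44.009 g/mol = 0.10207 mol
mol H = 2 × 2.758 g H₂O ÷ 18.015 g/mol = 0.30619 mol
mass O = 2.351 − (1.2260 + 0.30864) = 0.81640 g → mol O = 0.81640 ÷ 15.999 = 0.051028 mol
Divide by the smallest (0.051028 mol): C 2.000, H 6.000, O 1.000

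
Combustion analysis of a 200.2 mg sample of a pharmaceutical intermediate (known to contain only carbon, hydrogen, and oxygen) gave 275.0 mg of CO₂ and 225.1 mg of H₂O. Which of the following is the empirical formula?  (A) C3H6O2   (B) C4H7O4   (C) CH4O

(C) CH4O

mol C = 0.2750 g CO₂ ÷ 44.009 g/mol = 0.0062487 mol
mol H = 2 × 0.2251 g H₂O ÷ 18.015 g/mol = 0.024990 mol
mass O = 0.2002 − (0.075053 + 0.025190) = 0.099956 g → mol O = 0.099956 ÷ 15.999 = 0.0062477 mol
Divide by the smallest (0.0062477 mol): C 1.000, H 4.000, O 1.000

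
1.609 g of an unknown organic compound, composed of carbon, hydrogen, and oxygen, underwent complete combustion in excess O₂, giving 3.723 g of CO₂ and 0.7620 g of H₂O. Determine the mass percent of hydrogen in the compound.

5.30%

mol C = 3.723 g CO₂ ÷ 44.009 g/mol = 0.084596 mol
mol H = 2 × 0.7620 g H₂O ÷ 18.015 g/mol = 0.084596 mol
mass O = 1.609 − (1.0161 + 0.085273) = 0.50764 g → mol O = 0.50764 ÷ 15.999 = 0.031730 mol
mass % H = 0.085273 g ÷ 1.609 g × 100%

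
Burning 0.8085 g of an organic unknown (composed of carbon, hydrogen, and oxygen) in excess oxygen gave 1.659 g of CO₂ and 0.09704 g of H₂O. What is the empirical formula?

mol C = 1.659 g CO₂ ÷ 44.009 g/mol = 0.037697 mol
mol H = 2 × 0.09704 g H₂O ÷ 18.015 g/mol = 0.010773 mol
mass O = 0.8085 − (0.45278 + 0.010859) = 0.34486 g → mol O = 0.34486 ÷ 15.999 = 0.021555 mol
Divide by the smallest (0.010773 mol): C 3.499, H 1.000, O 2.001
Multiplying each by 2 gives whole numbers: C 7.00, H 2.00, O 4.00

C7H2O4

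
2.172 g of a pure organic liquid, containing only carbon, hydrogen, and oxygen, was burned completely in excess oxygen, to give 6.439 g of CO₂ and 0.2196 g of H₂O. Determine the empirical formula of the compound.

C6HO

mol C = 6.439 g CO₂ ÷ 44.009 g/mol = 0.14631 mol
mol H = 2 × 0.2196 g H₂O ÷ 18.015 g/mol = 0.024380 mol
mass O = 2.172 − (1.7573 + 0.024575) = 0.39008 g → mol O = 0.39008 ÷ 15.999 = 0.024382 mol
Divide by the smallest (0.024380 mol): C 6.001, H 1.000, O 1.000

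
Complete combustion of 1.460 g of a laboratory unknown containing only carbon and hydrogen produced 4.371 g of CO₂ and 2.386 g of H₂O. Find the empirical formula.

C3H8

mol C = 4.371 g CO₂ ÷ 44.009 g/mol = 0.099321 mol
mol H = 2 × 2.386 g H₂O ÷ 18.015 g/mol = 0.26489 mol
Divide by the smallest (0.099321 mol): C 1.000, H 2.667
Multiplying each by 3 gives whole numbers: C 3.00, H 8.00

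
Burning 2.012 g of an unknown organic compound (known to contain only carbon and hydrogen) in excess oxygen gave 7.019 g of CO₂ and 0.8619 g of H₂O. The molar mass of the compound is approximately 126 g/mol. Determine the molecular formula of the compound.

mol C = 7.019 g CO₂ ÷ 44.009 g/mol = 0.15949 mol
mol H = 2 × 0.8619 g H₂O ÷ 18.015 g/mol = 0.095687 mol
Divide by the smallest (0.095687 mol): C 1.667, H 1.000
Multiplying each by 3 gives whole numbers: C 5.00, H 3.00
Empirical formula: C5H3
Empirical-formula mass = 63.08 g/mol; 126 ÷ 63.08 ≈ 2, so the molecular formula is C10H6.

C10H6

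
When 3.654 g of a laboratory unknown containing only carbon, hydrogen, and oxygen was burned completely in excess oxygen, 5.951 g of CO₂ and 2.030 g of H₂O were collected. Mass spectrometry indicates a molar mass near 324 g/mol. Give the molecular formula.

mol C = 5.951 g CO₂ ÷ 44.009 g/mol = 0.13522 mol
mol H = 2 × 2.030 g H₂O ÷ 18.015 g/mol = 0.22537 mol
mass O = 3.654 − (1.6242 + 0.22717) = 1.8027 g → mol O = 1.8027 ÷ 15.999 = 0.11267 mol
Divide by the smallest (0.11267 mol): C 1.200, H 2.000, O 1.000
Multiplying each by 5 gives whole numbers: C 6.00, H 10.00, O 5.00
Empirical formula: C6H10O5
Empirical-formula mass = 162.14 g/mol; 324 ÷ 162.14 ≈ 2, so the molecular formula is C12H20O10.

C12H20O10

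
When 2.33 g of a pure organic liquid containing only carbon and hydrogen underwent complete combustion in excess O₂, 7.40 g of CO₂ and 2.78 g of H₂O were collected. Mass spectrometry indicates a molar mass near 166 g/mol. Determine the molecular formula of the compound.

mol C = 7.40 g CO₂ ÷ 44.009 g/mol = 0.1681 mol
mol H = 2 × 2.78 g H₂O ÷ 18.015 g/mol = 0.3086 mol
Divide by the smallest (0.1681 mol): C 1.000, H 1.835
Multiplying each by 6 gives whole numbers: C 6.00, H 11.01
Empirical formula: C6H11
Empirical-formula mass = 83.15 g/mol; 166 ÷ 83.15 ≈ 2, so the molecular formula is C12H22.

C12H22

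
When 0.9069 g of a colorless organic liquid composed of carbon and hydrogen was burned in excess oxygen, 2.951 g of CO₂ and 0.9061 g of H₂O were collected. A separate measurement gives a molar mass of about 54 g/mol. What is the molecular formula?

mol C = 2.951 g CO₂ ÷ 44.009 g/mol = 0.067054 mol
mol H = 2 × 0.9061 g H₂O ÷ 18.015 g/mol = 0.10059 mol
Divide by the smallest (0.067054 mol): C 1.000, H 1.500
Multiplying each by 2 gives whole numbers: C 2.00, H 3.00
Empirical formula: C2H3
Empirical-formula mass = 27.05 g/mol; 54 ÷ 27.05 ≈ 2, so the molecular formula is C4H6.

C4H6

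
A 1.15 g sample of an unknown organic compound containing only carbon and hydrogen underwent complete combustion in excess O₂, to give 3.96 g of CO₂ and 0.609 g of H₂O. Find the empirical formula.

C4H3

mol C = 3.96 g CO₂ ÷ 44.009 g/mol = 0.08998 mol
mol H = 2 × 0.609 g H₂O ÷ 18.015 g/mol = 0.06761 mol
Divide by the smallest (0.06761 mol): C 1.331, H 1.000
Multiplying each by 3 gives whole numbers: C 3.99, H 3.00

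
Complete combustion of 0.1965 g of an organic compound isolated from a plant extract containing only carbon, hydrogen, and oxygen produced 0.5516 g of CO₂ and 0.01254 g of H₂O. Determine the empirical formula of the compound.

C9HO2

mol C = 0.5516 g CO₂ ÷ 44.009 g/mol = 0.012534 mol
mol H = 2 × 0.01254 g H₂O ÷ 18.015 g/mol = 0.0013922 mol
mass O = 0.1965 − (0.15054 + 0.0014033) = 0.044553 g → mol O = 0.044553 ÷ 15.999 = 0.0027848 mol
Divide by the smallest (0.0013922 mol): C 9.003, H 1.000, O 2.000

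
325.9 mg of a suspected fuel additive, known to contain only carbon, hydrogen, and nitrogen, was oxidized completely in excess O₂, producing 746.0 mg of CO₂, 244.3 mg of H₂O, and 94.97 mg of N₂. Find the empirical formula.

C5H8N2

mol C = 0.7460 g CO₂ ÷ 44.009 g/mol = 0.016951 mol
mol H = 2 × 0.2443 g H₂O ÷ 18.015 g/mol = 0.027122 mol
mol N = 2 × 0.09497 g N₂ ÷ 28.014 g/mol = 0.0067802 mol
Divide by the smallest (0.0067802 mol): C 2.500, H 4.000, N 1.000
Multiplying each by 2 gives whole numbers: C 5.00, H 8.00, N 2.00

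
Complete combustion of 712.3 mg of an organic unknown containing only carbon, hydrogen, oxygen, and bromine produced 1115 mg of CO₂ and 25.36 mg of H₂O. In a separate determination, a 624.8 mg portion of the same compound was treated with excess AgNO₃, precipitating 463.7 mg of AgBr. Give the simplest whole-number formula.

C9HBrO4

mol C = 1.115 g CO₂ ÷ 44.009 g/mol = 0.025336 mol
mol H = 2 × 0.02536 g H₂O ÷ 18.015 g/mol = 0.0028154 mol
From the AgBr data: mol Br per gram of compound = (0.4637 ÷ 187.772) ÷ 0.6248 = 0.0039524 mol/g, so in the 0.7123 g combustion sample mol Br = 0.0028153 mol
mass O = 0.7123 − (0.30431 + 0.0028380 + 0.22496) = 0.18020 g → mol O = 0.18020 ÷ 15.999 = 0.011263 mol
Divide by the smallest (0.0028153 mol): C 8.999, H 1.000, Br 1.000, O 4.001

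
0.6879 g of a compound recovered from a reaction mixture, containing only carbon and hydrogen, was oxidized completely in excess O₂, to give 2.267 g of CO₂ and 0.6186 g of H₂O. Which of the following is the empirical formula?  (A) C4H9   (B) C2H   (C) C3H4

mol C = 2.267 g CO₂ ÷ 44.009 g/mol = 0.051512 mol
mol H = 2 × 0.6186 g H₂O ÷ 18.015 g/mol = 0.068676 mol
Divide by the smallest (0.051512 mol): C 1.000, H 1.333
Multiplying each by 3 gives whole numbers: C 3.00, H 4.00

(C) C3H4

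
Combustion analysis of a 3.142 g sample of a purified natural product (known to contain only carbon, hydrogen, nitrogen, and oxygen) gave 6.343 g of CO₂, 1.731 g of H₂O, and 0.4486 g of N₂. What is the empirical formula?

C9H12N2O3

mol C = 6.343 g CO₂ ÷ 44.009 g/mol = 0.14413 mol
mol H = 2 × 1.731 g H₂O ÷ 18.015 g/mol = 0.19217 mol
mol N = 2 × 0.4486 g N₂ ÷ 28.014 g/mol = 0.032027 mol
mass O = 3.142 − (1.7311 + 0.19371 + 0.44860) = 0.76855 g → mol O = 0.76855 ÷ 15.999 = 0.048037 mol
Divide by the smallest (0.032027 mol): C 4.500, H 6.000, N 1.000, O 1.500
Multiplying each by 2 gives whole numbers: C 9.00, H 12.00, N 2.00, O 3.00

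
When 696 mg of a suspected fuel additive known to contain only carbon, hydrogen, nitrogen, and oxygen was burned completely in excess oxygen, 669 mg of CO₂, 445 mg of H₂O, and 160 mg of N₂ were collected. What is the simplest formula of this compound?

C4H13N3O5

mol C = 0.669 g CO₂ ÷ 44.009 g/mol = 0.01520 mol
mol H = 2 × 0.445 g H₂O ÷ 18.015 g/mol = 0.04940 mol
mol N = 2 × 0.160 g N₂ ÷ 28.014 g/mol = 0.01142 mol
mass O = 0.696 − (0.1826 + 0.04980 + 0.1600) = 0.3036 g → mol O = 0.3036 ÷ 15.999 = 0.01898 mol
Divide by the smallest (0.01142 mol): C 1.331, H 4.325, N 1.000, O 1.661
Multiplying each by 3 gives whole numbers: C 3.99, H 12.97, N 3.00, O 4.98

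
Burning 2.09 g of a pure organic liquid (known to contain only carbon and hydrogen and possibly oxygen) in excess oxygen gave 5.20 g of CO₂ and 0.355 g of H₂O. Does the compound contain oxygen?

mol C = 5.20 g CO₂ ÷ 44.009 g/mol = 0.1182 mol
mol H = 2 × 0.355 g H₂O ÷ 18.015 g/mol = 0.03941 mol
C and H account for only 1.459 g of the 2.09 g sample; the remaining 0.6311 g must be oxygen.

yes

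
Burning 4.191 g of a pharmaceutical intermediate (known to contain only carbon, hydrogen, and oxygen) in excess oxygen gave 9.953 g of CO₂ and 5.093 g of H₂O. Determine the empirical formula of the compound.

C4H10O

mol C = 9.953 g CO₂ ÷ 44.009 g/mol = 0.22616 mol
mol H = 2 × 5.093 g H₂O ÷ 18.015 g/mol = 0.56542 mol
mass O = 4.191 − (2.7164 + 0.56994) = 0.90467 g → mol O = 0.90467 ÷ 15.999 = 0.056546 mol
Divide by the smallest (0.056546 mol): C 4.000, H 9.999, O 1.000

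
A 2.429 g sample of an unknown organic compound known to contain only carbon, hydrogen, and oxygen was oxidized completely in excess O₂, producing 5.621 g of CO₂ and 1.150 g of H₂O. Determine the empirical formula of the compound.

C8H8O3

mol C = 5.621 g CO₂ ÷ 44.009 g/mol = 0.12772 mol
mol H = 2 × 1.150 g H₂O ÷ 18.015 g/mol = 0.12767 mol
mass O = 2.429 − (1.5341 + 0.12869) = 0.76622 g → mol O = 0.76622 ÷ 15.999 = 0.047891 mol
Divide by the smallest (0.047891 mol): C 2.667, H 2.666, O 1.000
Multiplying each by 3 gives whole numbers: C 8.00, H 8.00, O 3.00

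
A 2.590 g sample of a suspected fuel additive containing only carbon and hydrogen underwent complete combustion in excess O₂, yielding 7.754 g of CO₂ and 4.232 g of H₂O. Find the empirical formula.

mol C = 7.754 g CO₂ ÷ 44.009 g/mol = 0.17619 mol
mol H = 2 × 4.232 g H₂O ÷ 18.015 g/mol = 0.46983 mol
Divide by the smallest (0.17619 mol): C 1.000, H 2.667
Multiplying each by 3 gives whole numbers: C 3.00, H 8.00

C3H8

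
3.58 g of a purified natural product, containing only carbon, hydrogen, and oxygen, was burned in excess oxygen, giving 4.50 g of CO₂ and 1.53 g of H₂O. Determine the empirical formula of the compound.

mol C = 4.50 g CO₂ ÷ 44.009 g/mol = 0.1023 mol
mol H = 2 × 1.53 g H₂O ÷ 18.015 g/mol = 0.1699 mol
mass O = 3.58 − (1.228 + 0.1712) = 2.181 g → mol O = 2.181 ÷ 15.999 = 0.1363 mol
Divide by the smallest (0.1023 mol): C 1.000, H 1.661, O 1.333
Multiplying each by 3 gives whole numbers: C 3.00, H 4.98, O 4.00

C3H5O4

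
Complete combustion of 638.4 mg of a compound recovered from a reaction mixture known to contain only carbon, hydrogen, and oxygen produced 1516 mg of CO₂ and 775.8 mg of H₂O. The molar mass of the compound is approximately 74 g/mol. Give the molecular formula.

mol C = 1.516 g CO₂ ÷ 44.009 g/mol = 0.034447 mol
mol H = 2 × 0.7758 g H₂O ÷ 18.015 g/mol = 0.086128 mol
mass O = 0.6384 − (0.41375 + 0.086817) = 0.13783 g → mol O = 0.13783 ÷ 15.999 = 0.0086152 mol
Divide by the smallest (0.0086152 mol): C 3.998, H 9.997, O 1.000
Empirical formula: C4H10O
Empirical-formula mass = 74.12 g/mol; 74 ÷ 74.12 ≈ 1, so the molecular formula is C4H10O.

C4H10O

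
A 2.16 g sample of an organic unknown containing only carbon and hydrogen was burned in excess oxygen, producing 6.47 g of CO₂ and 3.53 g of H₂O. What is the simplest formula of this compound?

C3H8

mol C = 6.47 g CO₂ ÷ 44.009 g/mol = 0.1470 mol
mol H = 2 × 3.53 g H₂O ÷ 18.015 g/mol = 0.3919 mol
Divide by the smallest (0.1470 mol): C 1.000, H 2.666
Multiplying each by 3 gives whole numbers: C 3.00, H 8.00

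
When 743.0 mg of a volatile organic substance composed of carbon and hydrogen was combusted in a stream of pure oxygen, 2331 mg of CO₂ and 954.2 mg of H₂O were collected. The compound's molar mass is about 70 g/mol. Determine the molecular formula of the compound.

mol C = 2.331 g CO₂ ÷ 44.009 g/mol = 0.052966 mol
mol H = 2 × 0.9542 g H₂O ÷ 18.015 g/mol = 0.10593 mol
Divide by the smallest (0.052966 mol): C 1.000, H 2.000
Empirical formula: CH2
Empirical-formula mass = 14.03 g/mol; 70 ÷ 14.03 ≈ 5, so the molecular formula is C5H10.

C5H10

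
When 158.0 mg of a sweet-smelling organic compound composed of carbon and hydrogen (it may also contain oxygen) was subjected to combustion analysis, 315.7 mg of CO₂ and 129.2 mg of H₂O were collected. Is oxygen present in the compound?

mol C = 0.3157 g CO₂ ÷ 44.009 g/mol = 0.0071735 mol
mol H = 2 × 0.1292 g H₂O ÷ 18.015 g/mol = 0.014344 mol
C and H account for only 0.10062 g of the 0.1580 g sample; the remaining 0.057380 g must be oxygen.

yes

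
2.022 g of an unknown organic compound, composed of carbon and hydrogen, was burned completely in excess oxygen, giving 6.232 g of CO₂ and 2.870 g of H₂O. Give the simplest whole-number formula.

mol C = 6.232 g CO₂ ÷ 44.009 g/mol = 0.14161 mol
mol H = 2 × 2.870 g H₂O ÷ 18.015 g/mol = 0.31862 mol
Divide by the smallest (0.14161 mol): C 1.000, H 2.250
Multiplying each by 4 gives whole numbers: C 4.00, H 9.00

C4H9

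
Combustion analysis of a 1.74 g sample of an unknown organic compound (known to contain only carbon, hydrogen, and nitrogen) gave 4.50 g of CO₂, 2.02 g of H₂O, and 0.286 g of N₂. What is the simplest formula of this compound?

C5H11N

mol C = 4.50 g CO₂ ÷ 44.009 g/mol = 0.1023 mol
mol H = 2 × 2.02 g H₂O ÷ 18.015 g/mol = 0.2243 mol
mol N = 2 × 0.286 g N₂ ÷ 28.014 g/mol = 0.02042 mol
Divide by the smallest (0.02042 mol): C 5.008, H 10.983, N 1.000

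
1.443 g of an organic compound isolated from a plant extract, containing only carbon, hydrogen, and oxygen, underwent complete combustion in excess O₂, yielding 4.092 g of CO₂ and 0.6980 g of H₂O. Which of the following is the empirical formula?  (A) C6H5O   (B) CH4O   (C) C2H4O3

mol C = 4.092 g CO₂ ÷ 44.009 g/mol = 0.092981 mol
mol H = 2 × 0.6980 g H₂O ÷ 18.015 g/mol = 0.077491 mol
mass O = 1.443 − (1.1168 + 0.078111) = 0.24809 g → mol O = 0.24809 ÷ 15.999 = 0.015507 mol
Divide by the smallest (0.015507 mol): C 5.996, H 4.997, O 1.000

(A) C6H5O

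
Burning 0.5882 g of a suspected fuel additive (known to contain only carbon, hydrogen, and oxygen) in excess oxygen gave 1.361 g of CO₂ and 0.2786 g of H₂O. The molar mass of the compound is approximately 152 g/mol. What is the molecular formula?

mol C = 1.361 g CO₂ ÷ 44.009 g/mol = 0.030925 mol
mol H = 2 × 0.2786 g H₂O ÷ 18.015 g/mol = 0.030930 mol
mass O = 0.5882 − (0.37145 + 0.031177) = 0.18558 g → mol O = 0.18558 ÷ 15.999 = 0.011599 mol
Divide by the smallest (0.011599 mol): C 2.666, H 2.667, O 1.000
Multiplying each by 3 gives whole numbers: C 8.00, H 8.00, O 3.00
Empirical formula: C8H8O3
Empirical-formula mass = 152.15 g/mol; 152 ÷ 152.15 ≈ 1, so the molecular formula is C8H8O3.

C8H8O3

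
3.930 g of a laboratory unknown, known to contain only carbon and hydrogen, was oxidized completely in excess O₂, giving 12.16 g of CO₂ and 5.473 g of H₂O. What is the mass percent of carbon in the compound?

mol C = 12.16 g CO₂ ÷ 44.009 g/mol = 0.27631 mol
mol H = 2 × 5.473 g H₂O ÷ 18.015 g/mol = 0.60760 mol
mass % C = 3.3187 g ÷ 3.930 g × 100%

84.45%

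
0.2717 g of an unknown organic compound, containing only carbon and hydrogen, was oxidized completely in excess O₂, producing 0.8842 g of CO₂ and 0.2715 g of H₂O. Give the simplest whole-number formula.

C2H3

mol C = 0.8842 g CO₂ ÷ 44.009 g/mol = 0.020091 mol
mol H = 2 × 0.2715 g H₂O ÷ 18.015 g/mol = 0.030142 mol
Divide by the smallest (0.020091 mol): C 1.000, H 1.500
Multiplying each by 2 gives whole numbers: C 2.00, H 3.00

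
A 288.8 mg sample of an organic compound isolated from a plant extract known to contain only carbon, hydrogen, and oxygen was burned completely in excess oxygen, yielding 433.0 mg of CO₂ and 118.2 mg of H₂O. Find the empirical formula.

C3H4O3

mol C = 0.4330 g CO₂ ÷ 44.009 g/mol = 0.0098389 mol
mol H = 2 × 0.1182 g H₂O ÷ 18.015 g/mol = 0.013122 mol
mass O = 0.2888 − (0.11817 + 0.013227) = 0.15740 g → mol O = 0.15740 ÷ 15.999 = 0.0098380 mol
Divide by the smallest (0.0098380 mol): C 1.000, H 1.334, O 1.000
Multiplying each by 3 gives whole numbers: C 3.00, H 4.00, O 3.00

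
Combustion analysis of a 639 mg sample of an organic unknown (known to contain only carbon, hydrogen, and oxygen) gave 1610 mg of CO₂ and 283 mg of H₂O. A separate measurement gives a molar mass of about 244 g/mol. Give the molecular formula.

C14H12O4

mol C = 1.61 g CO₂ ÷ 44.009 g/mol = 0.03658 mol
mol H = 2 × 0.283 g H₂O ÷ 18.015 g/mol = 0.03142 mol
mass O = 0.639 − (0.4394 + 0.03167) = 0.1679 g → mol O = 0.1679 ÷ 15.999 = 0.01050 mol
Divide by the smallest (0.01050 mol): C 3.485, H 2.993, O 1.000
Multiplying each by 2 gives whole numbers: C 6.97, H 5.99, O 2.00
Empirical formula: C7H6O2
Empirical-formula mass = 122.12 g/mol; 244 ÷ 122.12 ≈ 2, so the molecular formula is C14H12O4.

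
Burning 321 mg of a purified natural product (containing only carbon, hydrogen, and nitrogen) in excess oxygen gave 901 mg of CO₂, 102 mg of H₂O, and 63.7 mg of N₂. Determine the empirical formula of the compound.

C9H5N2

mol C = 0.901 g CO₂ ÷ 44.009 g/mol = 0.02047 mol
mol H = 2 × 0.102 g H₂O ÷ 18.015 g/mol = 0.01132 mol
mol N = 2 × 0.0637 g N₂ ÷ 28.014 g/mol = 0.004548 mol
Divide by the smallest (0.004548 mol): C 4.502, H 2.490, N 1.000
Multiplying each by 2 gives whole numbers: C 9.00, H 4.98, N 2.00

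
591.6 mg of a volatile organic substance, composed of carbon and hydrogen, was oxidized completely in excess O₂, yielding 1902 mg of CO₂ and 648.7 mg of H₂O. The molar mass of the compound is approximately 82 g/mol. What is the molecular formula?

mol C = 1.902 g CO₂ ÷ 44.009 g/mol = 0.043218 mol
mol H = 2 × 0.6487 g H₂O ÷ 18.015 g/mol = 0.072018 mol
Divide by the smallest (0.043218 mol): C 1.000, H 1.666
Multiplying each by 3 gives whole numbers: C 3.00, H 5.00
Empirical formula: C3H5
Empirical-formula mass = 41.07 g/mol; 82 ÷ 41.07 ≈ 2, so the molecular formula is C6H10.

C6H10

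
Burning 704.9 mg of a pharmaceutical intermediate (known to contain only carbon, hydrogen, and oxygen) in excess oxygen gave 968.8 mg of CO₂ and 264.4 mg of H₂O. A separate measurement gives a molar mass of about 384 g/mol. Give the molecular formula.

C12H16O14

mol C = 0.9688 g CO₂ ÷ 44.009 g/mol = 0.022014 mol
mol H = 2 × 0.2644 g H₂O ÷ 18.015 g/mol = 0.029353 mol
mass O = 0.7049 − (0.26441 + 0.029588) = 0.41091 g → mol O = 0.41091 ÷ 15.999 = 0.025683 mol
Divide by the smallest (0.022014 mol): C 1.000, H 1.333, O 1.167
Multiplying each by 6 gives whole numbers: C 6.00, H 8.00, O 7.00
Empirical formula: C6H8O7
Empirical-formula mass = 192.12 g/mol; 384 ÷ 192.12 ≈ 2, so the molecular formula is C12H16O14.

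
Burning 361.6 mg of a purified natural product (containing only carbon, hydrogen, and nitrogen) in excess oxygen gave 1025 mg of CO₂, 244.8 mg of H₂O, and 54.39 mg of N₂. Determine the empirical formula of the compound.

C6H7N

mol C = 1.025 g CO₂ ÷ 44.009 g/mol = 0.023291 mol
mol H = 2 × 0.2448 g H₂O ÷ 18.015 g/mol = 0.027177 mol
mol N = 2 × 0.05439 g N₂ ÷ 28.014 g/mol = 0.0038831 mol
Divide by the smallest (0.0038831 mol): C 5.998, H 6.999, N 1.000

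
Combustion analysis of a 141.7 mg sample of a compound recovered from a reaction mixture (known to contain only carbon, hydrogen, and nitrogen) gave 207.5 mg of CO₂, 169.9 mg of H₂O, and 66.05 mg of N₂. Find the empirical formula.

mol C = 0.2075 g CO₂ ÷ 44.009 g/mol = 0.0047149 mol
mol H = 2 × 0.1699 g H₂O ÷ 18.015 g/mol = 0.018862 mol
mol N = 2 × 0.06605 g N₂ ÷ 28.014 g/mol = 0.0047155 mol
Divide by the smallest (0.0047149 mol): C 1.000, H 4.000, N 1.000

CH4N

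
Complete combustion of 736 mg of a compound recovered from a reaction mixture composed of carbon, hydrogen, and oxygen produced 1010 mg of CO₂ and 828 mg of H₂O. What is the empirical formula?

mol C = 1.01 g CO₂ ÷ 44.009 g/mol = 0.02295 mol
mol H = 2 × 0.828 g H₂O ÷ 18.015 g/mol = 0.09192 mol
mass O = 0.736 − (0.2757 + 0.09266) = 0.3677 g → mol O = 0.3677 ÷ 15.999 = 0.02298 mol
Divide by the smallest (0.02295 mol): C 1.000, H 4.005, O 1.001

CH4O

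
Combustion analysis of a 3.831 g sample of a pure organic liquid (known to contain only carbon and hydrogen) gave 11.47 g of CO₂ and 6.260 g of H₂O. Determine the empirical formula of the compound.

C3H8

mol C = 11.47 g CO₂ ÷ 44.009 g/mol = 0.26063 mol
mol H = 2 × 6.260 g H₂O ÷ 18.015 g/mol = 0.69498 mol
Divide by the smallest (0.26063 mol): C 1.000, H 2.667
Multiplying each by 3 gives whole numbers: C 3.00, H 8.00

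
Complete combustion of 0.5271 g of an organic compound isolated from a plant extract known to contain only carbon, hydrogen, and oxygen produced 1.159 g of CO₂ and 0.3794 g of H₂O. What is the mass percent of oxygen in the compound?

mol C = 1.159 g CO₂ ÷ 44.009 g/mol = 0.026336 mol
mol H = 2 × 0.3794 g H₂O ÷ 18.015 g/mol = 0.042120 mol
mass O = 0.5271 − (0.31632 + 0.042457) = 0.16833 g → mol O = 0.16833 ÷ 15.999 = 0.010521 mol
mass % O = 0.16833 g ÷ 0.5271 g × 100%

31.93%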